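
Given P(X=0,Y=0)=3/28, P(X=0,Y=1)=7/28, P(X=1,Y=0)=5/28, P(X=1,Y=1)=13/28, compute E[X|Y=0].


P(Y=0) = 8/28
E[X|Y=0] = (0*3 + 1*5)/8 = 5/8

5/8


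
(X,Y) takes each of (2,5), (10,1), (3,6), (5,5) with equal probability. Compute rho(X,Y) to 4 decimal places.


Cov(X,Y) = -5.5000, Var(X) = 9.5000, Var(Y) = 3.6875
rho = Cov/(sqrt(VarX)*sqrt(VarY)) = -0.9293

-0.9293


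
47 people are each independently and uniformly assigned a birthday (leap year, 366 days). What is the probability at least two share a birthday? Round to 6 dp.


P(all different) = prod((366-i)/366 for i=0..46) = 0.045628
P(at least one match) = 1 - 0.045628 = 0.954372

0.954372


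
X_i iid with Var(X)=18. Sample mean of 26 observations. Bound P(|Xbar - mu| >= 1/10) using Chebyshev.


Var(Xbar) = Var(X)/n = 18/26
Chebyshev: P(|Xbar-mu| >= 1/10) <= Var(Xbar)/(1/10)^2 = (9/13)/(1/100) = 900/13
Bound exceeds 1, so trivial bound: 1

1


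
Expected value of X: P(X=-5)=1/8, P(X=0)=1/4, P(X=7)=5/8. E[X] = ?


E[X] = sum(x * P(x))
= -5*1/8 + 0*1/4 + 7*5/8
= 15/4

15/4


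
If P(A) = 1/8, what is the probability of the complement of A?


P(A') = 1 - P(A) = 1 - 1/8 = 7/8

7/8


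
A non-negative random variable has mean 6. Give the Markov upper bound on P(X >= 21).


Markov: P(X >= a) <= E[X]/a
P(X >= 21) <= 6/21 = 2/7

2/7


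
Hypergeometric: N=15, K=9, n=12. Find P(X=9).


P(X=9) = C(9,9)*C(6,3) / C(15,12)
= 1*20 / 455
= 20/455 = 4/91

4/91


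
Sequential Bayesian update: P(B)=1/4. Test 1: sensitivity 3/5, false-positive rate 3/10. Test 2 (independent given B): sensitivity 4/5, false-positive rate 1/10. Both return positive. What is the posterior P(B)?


After test 1: P(+) = 3/5*1/4 + 3/10*3/4 = 3/8
P(B|+) = (3/20)/(3/8) = 2/5
After test 2 (use post1 as new prior): P(+) = 4/5*2/5 + 1/10*3/5 = 19/50
P(B|+,+) = (8/25)/(19/50) = 16/19

16/19


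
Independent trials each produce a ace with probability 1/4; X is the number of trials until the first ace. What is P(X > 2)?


P(X > 2) = P(first 2 trials all fail) = (1-p)^2 = (3/4)^2 = 9/16

9/16


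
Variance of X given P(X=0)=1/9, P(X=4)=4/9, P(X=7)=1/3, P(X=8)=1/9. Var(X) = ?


E[X] = 5, E[X^2] = 275/9
Var(X) = E[X^2] - (E[X])^2 = 275/9 - (5)^2 = 50/9

50/9


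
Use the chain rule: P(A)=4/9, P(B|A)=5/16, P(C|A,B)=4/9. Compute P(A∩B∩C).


P(A∩B∩C) = P(A) * P(B|A) * P(C|A∩B)
= 4/9 * 5/16 * 4/9
= 5/36 * 4/9 = 5/81

5/81


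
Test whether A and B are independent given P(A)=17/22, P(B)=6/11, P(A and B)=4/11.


P(A)*P(B) = 17/22*6/11 = 51/121
P(A∩B) = 4/11 != 51/121, so not independent

No, A and B are not independent


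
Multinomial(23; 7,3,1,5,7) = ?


23! = 25852016738884976640000
Denominator: 7!=5040 * 3!=6 * 1!=1 * 5!=120 * 7!=5040
Coefficient = 25852016738884976640000 / 18289152000 = 1413516424320

1413516424320


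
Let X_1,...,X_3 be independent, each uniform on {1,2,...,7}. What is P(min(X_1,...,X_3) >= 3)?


P(min >= 3) = P(all X_i >= 3) = (P(X_1 >= 3))^3
= (5/7)^3 = 125/343

125/343


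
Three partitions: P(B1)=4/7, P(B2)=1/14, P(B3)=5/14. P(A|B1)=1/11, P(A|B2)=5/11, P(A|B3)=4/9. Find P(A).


P(A) = P(A|B1)P(B1) + P(A|B2)P(B2) + P(A|B3)P(B3)
= 1/11*4/7 + 5/11*1/14 + 4/9*5/14
= 4/77 + 5/154 + 10/63 = 337/1386

337/1386


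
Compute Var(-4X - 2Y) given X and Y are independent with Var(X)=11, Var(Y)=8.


Independence => Cov(X,Y)=0
Var(-4X - 2Y) = (-4)^2*Var(X) + (-2)^2*Var(Y)
= 16*11 + 4*8 = 208

208


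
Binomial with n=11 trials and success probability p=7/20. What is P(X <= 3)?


P(X<=3) = P(X=0) + P(X=1) + P(X=2) + P(X=3)
= 1792160394037/204800000000000 + 10615103872373/204800000000000 + 5715825162047/40960000000000 + 9233256030999/40960000000000
= 2178816755791/5120000000000

2178816755791/5120000000000


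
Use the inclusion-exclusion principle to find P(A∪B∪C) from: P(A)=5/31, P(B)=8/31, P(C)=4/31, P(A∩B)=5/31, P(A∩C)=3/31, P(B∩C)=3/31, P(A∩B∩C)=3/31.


P(A∪B∪C) = P(A)+P(B)+P(C) - P(AB)-P(AC)-P(BC) + P(ABC)
= 5/31+8/31+4/31 - 5/31-3/31-3/31 + 3/31
= 9/31

9/31


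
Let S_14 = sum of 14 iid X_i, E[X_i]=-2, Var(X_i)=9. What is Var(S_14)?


By independence, Var(S_n) = n*Var(X_1) = 14*9 = 126

126


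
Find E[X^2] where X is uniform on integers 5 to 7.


E[X^2] = (1/3) * sum(x^2 for x=5..7)
= 110/3

110/3


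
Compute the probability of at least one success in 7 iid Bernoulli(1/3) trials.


P(at least one) = 1 - P(none)
P(none) = (1 - 1/3)^7 = (2/3)^7 = 128/2187
P(at least one) = 1 - 128/2187 = 2059/2187

2059/2187


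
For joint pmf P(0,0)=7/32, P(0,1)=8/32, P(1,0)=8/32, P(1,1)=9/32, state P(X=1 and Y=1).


Read from table: P(X=1, Y=1) = 9/32

9/32


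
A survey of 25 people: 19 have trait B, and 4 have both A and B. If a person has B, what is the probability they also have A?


P(A|B) = P(A∩B)/P(B) = (4/25)/(19/25) = 4/19

4/19


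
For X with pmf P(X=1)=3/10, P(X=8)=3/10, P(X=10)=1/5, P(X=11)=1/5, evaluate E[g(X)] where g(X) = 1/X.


E[1/X] = sum(g(x)*P(x))
= 1*3/10 + 1/8*3/10 + 1/10*1/5 + 1/11*1/5
= 1653/4400

1653/4400


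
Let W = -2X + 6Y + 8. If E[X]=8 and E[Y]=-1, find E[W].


E[-2X + 6Y + 8] = -2*E[X] + 6*E[Y] + 8
= (-2)*(8) + (6)*(-1) + (8)
= -16 - 6 + 8 = -14

-14


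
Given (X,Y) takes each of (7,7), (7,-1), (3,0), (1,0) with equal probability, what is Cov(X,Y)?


E[X]=9/2, E[Y]=3/2, E[XY]=21/2
Cov(X,Y) = E[XY] - E[X]E[Y] = 21/2 - 9/2*3/2 = 15/4

15/4


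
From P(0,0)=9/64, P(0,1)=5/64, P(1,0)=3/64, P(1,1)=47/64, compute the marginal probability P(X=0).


P(X=0) = P(0,0)+P(0,1) = 9/64 + 5/64 = 14/64 = 7/32

7/32


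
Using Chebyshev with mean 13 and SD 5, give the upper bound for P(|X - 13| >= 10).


k = 10/5 = 2
Chebyshev: P(|X-mu| >= k*sigma) <= 1/k^2 = 1/2^2 = 1/4

1/4


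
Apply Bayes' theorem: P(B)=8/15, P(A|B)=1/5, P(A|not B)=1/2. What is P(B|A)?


P(A) = P(A|B)P(B) + P(A|B')P(B') = 1/5*8/15 + 1/2*7/15 = 17/50
P(B|A) = P(A|B)P(B)/P(A) = (8/75)/(17/50) = 16/51

16/51


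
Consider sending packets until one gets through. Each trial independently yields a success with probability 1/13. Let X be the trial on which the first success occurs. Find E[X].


For geometric (trials until first success), E[X] = 1/p = 1/(1/13) = 13

13


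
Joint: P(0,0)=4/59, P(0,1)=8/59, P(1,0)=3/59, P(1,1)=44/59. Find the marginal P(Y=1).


P(Y=1) = P(0,1)+P(1,1) = 8/59 + 44/59 = 52/59

52/59


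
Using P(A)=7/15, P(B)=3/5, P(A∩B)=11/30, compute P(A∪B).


P(A∪B) = P(A) + P(B) - P(A∩B)
= 7/15 + 3/5 - 11/30 = 7/10

7/10


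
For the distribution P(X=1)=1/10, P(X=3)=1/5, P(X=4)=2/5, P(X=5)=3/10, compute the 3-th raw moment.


E[X^3] = sum(x^3 * P(x))
= 1*1/10 + 27*1/5 + 64*2/5 + 125*3/10
= 343/5

343/5


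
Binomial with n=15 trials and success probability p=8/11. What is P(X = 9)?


P(X=9) = C(15,9) * p^9 * (1-p)^6
= 5005 * 134217728/2357947691 * 729/1771561
= 44519349288960/379749833583241

44519349288960/379749833583241


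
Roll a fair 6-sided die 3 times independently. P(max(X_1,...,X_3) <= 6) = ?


P(max <= 6) = P(all X_i <= 6) = (P(X_1 <= 6))^3
= (6/6)^3 = 1^3 = 1

1


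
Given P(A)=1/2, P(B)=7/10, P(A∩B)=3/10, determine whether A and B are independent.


P(A)*P(B) = 1/2*7/10 = 7/20
P(A∩B) = 3/10 != 7/20, so not independent

No, A and B are not independent


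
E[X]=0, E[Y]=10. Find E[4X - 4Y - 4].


E[4X - 4Y - 4] = 4*E[X] - 4*E[Y] - 4
= (4)*(0) + (-4)*(10) + (-4)
= 0 - 40 - 4 = -44

-44


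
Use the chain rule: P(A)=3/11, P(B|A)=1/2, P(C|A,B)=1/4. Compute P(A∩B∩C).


P(A∩B∩C) = P(A) * P(B|A) * P(C|A∩B)
= 3/11 * 1/2 * 1/4
= 3/22 * 1/4 = 3/88

3/88


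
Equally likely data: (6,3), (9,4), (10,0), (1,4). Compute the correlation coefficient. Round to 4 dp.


Cov(X,Y) = -3.3750, Var(X) = 12.2500, Var(Y) = 2.6875
rho = Cov/(sqrt(VarX)*sqrt(VarY)) = -0.5882

-0.5882


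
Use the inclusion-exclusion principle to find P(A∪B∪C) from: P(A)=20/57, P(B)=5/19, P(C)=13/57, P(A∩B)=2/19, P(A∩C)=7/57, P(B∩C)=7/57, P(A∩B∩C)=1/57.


P(A∪B∪C) = P(A)+P(B)+P(C) - P(AB)-P(AC)-P(BC) + P(ABC)
= 20/57+5/19+13/57 - 2/19-7/57-7/57 + 1/57
= 29/57

29/57


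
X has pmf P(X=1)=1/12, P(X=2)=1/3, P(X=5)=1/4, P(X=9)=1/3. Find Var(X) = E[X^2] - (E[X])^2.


E[X] = 5, E[X^2] = 104/3
Var(X) = E[X^2] - (E[X])^2 = 104/3 - (5)^2 = 29/3

29/3


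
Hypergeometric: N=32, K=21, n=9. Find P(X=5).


P(X=5) = C(21,5)*C(11,4) / C(32,9)
= 20349*330 / 28048800
= 6715170/28048800 = 223839/934960

223839/934960


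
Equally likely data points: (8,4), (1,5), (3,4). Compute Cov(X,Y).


E[X]=4, E[Y]=13/3, E[XY]=49/3
Cov(X,Y) = E[XY] - E[X]E[Y] = 49/3 - 4*13/3 = -1

-1


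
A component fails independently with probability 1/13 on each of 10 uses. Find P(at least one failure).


P(at least one) = 1 - P(none)
P(none) = (1 - 1/13)^10 = (12/13)^10 = 61917364224/137858491849
P(at least one) = 1 - 61917364224/137858491849 = 75941127625/137858491849

75941127625/137858491849


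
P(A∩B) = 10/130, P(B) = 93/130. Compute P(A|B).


P(A|B) = P(A∩B)/P(B) = (10/130)/(93/130) = 10/93

10/93


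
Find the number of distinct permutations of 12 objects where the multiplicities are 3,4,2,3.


12! = 479001600
Denominator: 3!=6 * 4!=24 * 2!=2 * 3!=6
Coefficient = 479001600 / 1728 = 277200

277200


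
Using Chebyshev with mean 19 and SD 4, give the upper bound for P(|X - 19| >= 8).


k = 8/4 = 2
Chebyshev: P(|X-mu| >= k*sigma) <= 1/k^2 = 1/2^2 = 1/4

1/4


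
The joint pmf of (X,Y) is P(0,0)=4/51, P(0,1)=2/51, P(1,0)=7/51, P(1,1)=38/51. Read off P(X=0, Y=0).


Read from table: P(X=0, Y=0) = 4/51

4/51


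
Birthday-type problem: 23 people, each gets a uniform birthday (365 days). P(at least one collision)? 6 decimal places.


P(all different) = prod((365-i)/365 for i=0..22) = 0.492703
P(at least one match) = 1 - 0.492703 = 0.507297

0.507297


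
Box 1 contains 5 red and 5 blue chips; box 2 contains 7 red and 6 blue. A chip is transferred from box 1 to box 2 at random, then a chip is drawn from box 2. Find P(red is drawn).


P(transfer red) = 5/10 = 1/2; P(transfer blue) = 1/2
If red transferred: Urn II has 8 red of 14, so P(red|red moved) = 4/7
If blue transferred: Urn II has 7 red of 14, so P(red|blue moved) = 1/2
By total probability: P(red) = 1/2*4/7 + 1/2*1/2 = 15/28

15/28


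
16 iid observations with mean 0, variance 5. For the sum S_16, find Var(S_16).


By independence, Var(S_n) = n*Var(X_1) = 16*5 = 80

80


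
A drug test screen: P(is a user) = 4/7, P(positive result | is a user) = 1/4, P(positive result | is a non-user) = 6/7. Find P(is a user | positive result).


P(A) = P(A|B)P(B) + P(A|B')P(B') = 1/4*4/7 + 6/7*3/7 = 25/49
P(B|A) = P(A|B)P(B)/P(A) = (1/7)/(25/49) = 7/25

7/25


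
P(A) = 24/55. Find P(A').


P(A') = 1 - P(A) = 1 - 24/55 = 31/55

31/55


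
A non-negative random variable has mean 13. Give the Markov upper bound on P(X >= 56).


Markov: P(X >= a) <= E[X]/a
P(X >= 56) <= 13/56

13/56


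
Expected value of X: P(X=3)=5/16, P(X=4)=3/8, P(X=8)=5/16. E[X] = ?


E[X] = sum(x * P(x))
= 3*5/16 + 4*3/8 + 8*5/16
= 79/16

79/16


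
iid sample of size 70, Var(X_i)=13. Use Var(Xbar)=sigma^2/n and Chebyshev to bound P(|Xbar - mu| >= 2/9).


Var(Xbar) = Var(X)/n = 13/70
Chebyshev: P(|Xbar-mu| >= 2/9) <= Var(Xbar)/(2/9)^2 = (13/70)/(4/81) = 1053/280
Bound exceeds 1, so trivial bound: 1

1


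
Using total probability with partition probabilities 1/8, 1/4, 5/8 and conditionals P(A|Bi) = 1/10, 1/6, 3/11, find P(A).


P(A) = P(A|B1)P(B1) + P(A|B2)P(B2) + P(A|B3)P(B3)
= 1/10*1/8 + 1/6*1/4 + 3/11*5/8
= 1/80 + 1/24 + 15/88 = 593/2640

593/2640


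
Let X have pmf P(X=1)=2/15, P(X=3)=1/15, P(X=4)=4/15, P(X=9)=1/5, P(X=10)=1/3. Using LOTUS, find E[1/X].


E[1/X] = sum(g(x)*P(x))
= 1*2/15 + 1/3*1/15 + 1/4*4/15 + 1/9*1/5 + 1/10*1/3
= 5/18

5/18


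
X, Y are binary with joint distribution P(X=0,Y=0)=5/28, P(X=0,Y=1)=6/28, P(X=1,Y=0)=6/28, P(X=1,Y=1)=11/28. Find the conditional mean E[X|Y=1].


P(Y=1) = 17/28
E[X|Y=1] = (0*6 + 1*11)/17 = 11/17

11/17


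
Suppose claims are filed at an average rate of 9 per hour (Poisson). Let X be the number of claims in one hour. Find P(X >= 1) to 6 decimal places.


P(X>=1) = 1 - P(X<=0) = 1 - (e^(-9)*9^0/0!)
≈ 1 - 0.0001234098 = 0.9998765902
≈ 0.999877

0.999877


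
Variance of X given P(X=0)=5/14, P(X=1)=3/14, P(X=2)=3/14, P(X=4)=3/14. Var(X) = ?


E[X] = 3/2, E[X^2] = 9/2
Var(X) = E[X^2] - (E[X])^2 = 9/2 - (3/2)^2 = 9/4

9/4


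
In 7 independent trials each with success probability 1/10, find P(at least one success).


P(at least one) = 1 - P(none)
P(none) = (1 - 1/10)^7 = (9/10)^7 = 4782969/10000000
P(at least one) = 1 - 4782969/10000000 = 5217031/10000000

5217031/10000000


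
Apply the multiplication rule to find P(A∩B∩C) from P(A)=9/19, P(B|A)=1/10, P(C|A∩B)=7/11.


P(A∩B∩C) = P(A) * P(B|A) * P(C|A∩B)
= 9/19 * 1/10 * 7/11
= 9/190 * 7/11 = 63/2090

63/2090


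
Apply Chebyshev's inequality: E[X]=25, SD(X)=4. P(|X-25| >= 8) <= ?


k = 8/4 = 2
Chebyshev: P(|X-mu| >= k*sigma) <= 1/k^2 = 1/2^2 = 1/4

1/4


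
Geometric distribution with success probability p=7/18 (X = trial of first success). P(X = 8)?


P(X=8) = (1-p)^7 * p = (11/18)^7 * 7/18
= 19487171/612220032 * 7/18 = 136410197/11019960576

136410197/11019960576


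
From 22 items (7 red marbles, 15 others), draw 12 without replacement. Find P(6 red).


P(X=6) = C(7,6)*C(15,6) / C(22,12)
= 7*5005 / 646646
= 35035/646646 = 35/646

35/646


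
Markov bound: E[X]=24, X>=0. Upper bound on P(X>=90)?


Markov: P(X >= a) <= E[X]/a
P(X >= 90) <= 24/90 = 4/15

4/15


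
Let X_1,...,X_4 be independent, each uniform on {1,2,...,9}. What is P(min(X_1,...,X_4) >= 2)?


P(min >= 2) = P(all X_i >= 2) = (P(X_1 >= 2))^4
= (8/9)^4 = 4096/6561

4096/6561


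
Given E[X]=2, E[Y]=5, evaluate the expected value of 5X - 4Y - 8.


E[5X - 4Y - 8] = 5*E[X] - 4*E[Y] - 8
= (5)*(2) + (-4)*(5) + (-8)
= 10 - 20 - 8 = -18

-18


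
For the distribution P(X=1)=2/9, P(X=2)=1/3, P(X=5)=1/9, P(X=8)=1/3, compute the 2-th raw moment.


E[X^2] = sum(x^2 * P(x))
= 1*2/9 + 4*1/3 + 25*1/9 + 64*1/3
= 77/3

77/3


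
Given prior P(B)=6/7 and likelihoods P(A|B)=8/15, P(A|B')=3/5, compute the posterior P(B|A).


P(A) = P(A|B)P(B) + P(A|B')P(B') = 8/15*6/7 + 3/5*1/7 = 19/35
P(B|A) = P(A|B)P(B)/P(A) = (16/35)/(19/35) = 16/19

16/19


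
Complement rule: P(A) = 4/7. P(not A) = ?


P(A') = 1 - P(A) = 1 - 4/7 = 3/7

3/7


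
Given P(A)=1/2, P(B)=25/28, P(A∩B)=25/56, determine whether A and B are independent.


P(A)*P(B) = 1/2*25/28 = 25/56
P(A∩B) = 25/56, which equals P(A)P(B), so independent

Yes, A and B are independent


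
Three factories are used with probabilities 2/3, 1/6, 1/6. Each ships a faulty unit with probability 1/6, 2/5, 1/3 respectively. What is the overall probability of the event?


P(A) = P(A|B1)P(B1) + P(A|B2)P(B2) + P(A|B3)P(B3)
= 1/6*2/3 + 2/5*1/6 + 1/3*1/6
= 1/9 + 1/15 + 1/18 = 7/30

7/30


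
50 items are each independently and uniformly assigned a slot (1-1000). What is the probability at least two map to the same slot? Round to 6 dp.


P(all different) = prod((1000-i)/1000 for i=0..49) = 0.287731
P(at least one match) = 1 - 0.287731 = 0.712269

0.712269


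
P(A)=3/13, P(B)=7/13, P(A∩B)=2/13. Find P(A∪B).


P(A∪B) = P(A) + P(B) - P(A∩B)
= 3/13 + 7/13 - 2/13 = 8/13

8/13


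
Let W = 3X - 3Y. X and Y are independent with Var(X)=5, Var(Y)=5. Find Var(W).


Independence => Cov(X,Y)=0
Var(3X - 3Y) = 3^2*Var(X) + (-3)^2*Var(Y)
= 9*5 + 9*5 = 90

90


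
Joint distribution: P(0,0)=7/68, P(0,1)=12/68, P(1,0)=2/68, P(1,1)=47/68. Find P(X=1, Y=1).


Read from table: P(X=1, Y=1) = 47/68

47/68


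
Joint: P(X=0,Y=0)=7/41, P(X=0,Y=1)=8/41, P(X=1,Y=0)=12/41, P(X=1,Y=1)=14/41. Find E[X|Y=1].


P(Y=1) = 22/41
E[X|Y=1] = (0*8 + 1*14)/22 = 14/22 = 7/11

7/11


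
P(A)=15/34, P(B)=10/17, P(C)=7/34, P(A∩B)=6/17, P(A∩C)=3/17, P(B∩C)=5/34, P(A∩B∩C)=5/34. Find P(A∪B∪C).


P(A∪B∪C) = P(A)+P(B)+P(C) - P(AB)-P(AC)-P(BC) + P(ABC)
= 15/34+10/17+7/34 - 6/17-3/17-5/34 + 5/34
= 12/17

12/17


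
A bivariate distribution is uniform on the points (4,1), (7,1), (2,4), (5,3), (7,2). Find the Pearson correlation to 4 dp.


Cov(X,Y) = -1.4000, Var(X) = 3.6000, Var(Y) = 1.3600
rho = Cov/(sqrt(VarX)*sqrt(VarY)) = -0.6327

-0.6327


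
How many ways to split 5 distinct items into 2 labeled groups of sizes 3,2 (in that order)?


5! = 120
Denominator: 3!=6 * 2!=2
Coefficient = 120 / 12 = 10

10


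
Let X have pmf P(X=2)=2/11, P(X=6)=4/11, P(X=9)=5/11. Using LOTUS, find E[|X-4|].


E[|X-4|] = sum(g(x)*P(x))
= 2*2/11 + 2*4/11 + 5*5/11
= 37/11

37/11


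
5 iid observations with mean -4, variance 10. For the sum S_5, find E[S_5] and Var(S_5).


E[S_n] = n*mu = 5*-4 = -20
Var(S_n) = n*sigma^2 = 5*10 = 50

E[S_5]=-20, Var(S_5)=50


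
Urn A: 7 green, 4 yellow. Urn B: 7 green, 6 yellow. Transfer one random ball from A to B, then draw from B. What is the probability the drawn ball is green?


P(transfer green) = 7/11; P(transfer yellow) = 4/11
If green transferred: Urn II has 8 green of 14, so P(green|green moved) = 4/7
If yellow transferred: Urn II has 7 green of 14, so P(green|yellow moved) = 1/2
By total probability: P(green) = 7/11*4/7 + 4/11*1/2 = 6/11

6/11


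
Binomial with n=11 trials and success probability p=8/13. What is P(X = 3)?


P(X=3) = C(11,3) * p^3 * (1-p)^8
= 165 * 512/2197 * 390625/815730721
= 33000000000/1792160394037

33000000000/1792160394037


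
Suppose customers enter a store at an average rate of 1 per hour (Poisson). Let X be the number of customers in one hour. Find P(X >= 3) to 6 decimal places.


P(X>=3) = 1 - P(X<=2) = 1 - (e^(-1)*1^0/0! + e^(-1)*1^1/1! + e^(-1)*1^2/2!)
≈ 1 - (0.3678794412 + 0.3678794412 + 0.1839397206)
= 1 - 0.9196986030 = 0.0803013970
≈ 0.080301

0.080301


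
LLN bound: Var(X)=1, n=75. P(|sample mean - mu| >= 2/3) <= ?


Var(Xbar) = Var(X)/n = 1/75
Chebyshev: P(|Xbar-mu| >= 2/3) <= Var(Xbar)/(2/3)^2 = (1/75)/(4/9) = 3/100

3/100


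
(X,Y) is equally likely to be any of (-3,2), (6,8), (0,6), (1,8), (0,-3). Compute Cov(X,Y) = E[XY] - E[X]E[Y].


E[X]=4/5, E[Y]=21/5, E[XY]=10
Cov(X,Y) = E[XY] - E[X]E[Y] = 10 - 4/5*21/5 = 166/25

166/25


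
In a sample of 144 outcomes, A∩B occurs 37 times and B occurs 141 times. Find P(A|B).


P(A|B) = P(A∩B)/P(B) = (37/144)/(141/144) = 37/141

37/141


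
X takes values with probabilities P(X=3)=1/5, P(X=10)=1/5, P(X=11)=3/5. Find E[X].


E[X] = sum(x * P(x))
= 3*1/5 + 10*1/5 + 11*3/5
= 46/5

46/5


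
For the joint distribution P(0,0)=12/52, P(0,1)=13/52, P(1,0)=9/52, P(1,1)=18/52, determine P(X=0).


P(X=0) = P(0,0)+P(0,1) = 12/52 + 13/52 = 25/52

25/52


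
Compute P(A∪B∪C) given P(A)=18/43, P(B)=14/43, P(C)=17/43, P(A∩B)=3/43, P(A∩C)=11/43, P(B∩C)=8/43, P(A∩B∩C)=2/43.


P(A∪B∪C) = P(A)+P(B)+P(C) - P(AB)-P(AC)-P(BC) + P(ABC)
= 18/43+14/43+17/43 - 3/43-11/43-8/43 + 2/43
= 29/43

29/43


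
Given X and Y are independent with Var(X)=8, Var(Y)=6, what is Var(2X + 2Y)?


Independence => Cov(X,Y)=0
Var(2X + 2Y) = 2^2*Var(X) + 2^2*Var(Y)
= 4*8 + 4*6 = 56

56


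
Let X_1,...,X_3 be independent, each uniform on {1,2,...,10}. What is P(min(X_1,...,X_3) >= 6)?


P(min >= 6) = P(all X_i >= 6) = (P(X_1 >= 6))^3
= (5/10)^3 = (1/2)^3 = 1/8

1/8


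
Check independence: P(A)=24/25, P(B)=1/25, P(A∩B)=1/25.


P(A)*P(B) = 24/25*1/25 = 24/625
P(A∩B) = 1/25 != 24/625, so not independent

No, A and B are not independent


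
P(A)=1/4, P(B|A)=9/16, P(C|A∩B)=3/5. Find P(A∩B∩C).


P(A∩B∩C) = P(A) * P(B|A) * P(C|A∩B)
= 1/4 * 9/16 * 3/5
= 9/64 * 3/5 = 27/320

27/320


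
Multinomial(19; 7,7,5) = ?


19! = 121645100408832000
Denominator: 7!=5040 * 7!=5040 * 5!=120
Coefficient = 121645100408832000 / 3048192000 = 39907296

39907296


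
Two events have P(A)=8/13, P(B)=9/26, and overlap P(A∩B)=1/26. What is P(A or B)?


P(A∪B) = P(A) + P(B) - P(A∩B)
= 8/13 + 9/26 - 1/26 = 12/13

12/13


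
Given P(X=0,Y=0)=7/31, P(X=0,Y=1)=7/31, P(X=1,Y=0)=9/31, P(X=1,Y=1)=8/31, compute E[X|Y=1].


P(Y=1) = 15/31
E[X|Y=1] = (0*7 + 1*8)/15 = 8/15

8/15


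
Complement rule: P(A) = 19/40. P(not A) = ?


P(A') = 1 - P(A) = 1 - 19/40 = 21/40

21/40


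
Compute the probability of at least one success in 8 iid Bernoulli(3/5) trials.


P(at least one) = 1 - P(none)
P(none) = (1 - 3/5)^8 = (2/5)^8 = 256/390625
P(at least one) = 1 - 256/390625 = 390369/390625

390369/390625


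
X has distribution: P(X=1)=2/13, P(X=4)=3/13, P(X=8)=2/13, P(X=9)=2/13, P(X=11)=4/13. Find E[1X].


E[1X] = sum(g(x)*P(x))
= 1*2/13 + 4*3/13 + 8*2/13 + 9*2/13 + 11*4/13
= 92/13

92/13


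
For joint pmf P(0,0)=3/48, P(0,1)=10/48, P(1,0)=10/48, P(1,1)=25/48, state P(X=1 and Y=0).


Read from table: P(X=1, Y=0) = 10/48 = 5/24

5/24


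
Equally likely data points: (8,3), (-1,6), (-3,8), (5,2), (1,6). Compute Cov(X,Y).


E[X]=2, E[Y]=5, E[XY]=2
Cov(X,Y) = E[XY] - E[X]E[Y] = 2 - 2*5 = -8

-8


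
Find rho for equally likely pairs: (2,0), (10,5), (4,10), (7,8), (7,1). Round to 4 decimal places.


Cov(X,Y) = 1.8000, Var(X) = 7.6000, Var(Y) = 14.9600
rho = Cov/(sqrt(VarX)*sqrt(VarY)) = 0.1688

0.1688


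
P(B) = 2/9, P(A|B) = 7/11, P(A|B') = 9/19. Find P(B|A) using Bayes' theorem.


P(A) = P(A|B)P(B) + P(A|B')P(B') = 7/11*2/9 + 9/19*7/9 = 959/1881
P(B|A) = P(A|B)P(B)/P(A) = (14/99)/(959/1881) = 38/137

38/137


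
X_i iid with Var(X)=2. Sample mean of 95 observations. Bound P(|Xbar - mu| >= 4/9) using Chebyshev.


Var(Xbar) = Var(X)/n = 2/95
Chebyshev: P(|Xbar-mu| >= 4/9) <= Var(Xbar)/(4/9)^2 = (2/95)/(16/81) = 81/760

81/760


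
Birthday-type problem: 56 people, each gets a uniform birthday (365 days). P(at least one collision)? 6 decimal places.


P(all different) = prod((365-i)/365 for i=0..55) = 0.011668
P(at least one match) = 1 - 0.011668 = 0.988332

0.988332


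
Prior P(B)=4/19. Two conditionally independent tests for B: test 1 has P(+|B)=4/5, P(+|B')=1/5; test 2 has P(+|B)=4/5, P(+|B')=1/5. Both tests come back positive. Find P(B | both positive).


After test 1: P(+) = 4/5*4/19 + 1/5*15/19 = 31/95
P(B|+) = (16/95)/(31/95) = 16/31
After test 2 (use post1 as new prior): P(+) = 4/5*16/31 + 1/5*15/31 = 79/155
P(B|+,+) = (64/155)/(79/155) = 64/79

64/79


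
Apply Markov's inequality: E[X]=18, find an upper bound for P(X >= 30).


Markov: P(X >= a) <= E[X]/a
P(X >= 30) <= 18/30 = 3/5

3/5


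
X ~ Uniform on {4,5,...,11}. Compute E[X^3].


E[X^3] = (1/8) * sum(x^3 for x=4..11)
= 4320/8 = 540

540


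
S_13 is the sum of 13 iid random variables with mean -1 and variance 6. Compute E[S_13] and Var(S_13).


E[S_n] = n*mu = 13*-1 = -13
Var(S_n) = n*sigma^2 = 13*6 = 78

E[S_13]=-13, Var(S_13)=78


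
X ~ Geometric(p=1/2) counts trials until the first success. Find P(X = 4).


P(X=4) = (1-p)^3 * p = (1/2)^3 * 1/2
= 1/8 * 1/2 = 1/16

1/16


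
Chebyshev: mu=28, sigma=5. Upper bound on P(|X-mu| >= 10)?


k = 10/5 = 2
Chebyshev: P(|X-mu| >= k*sigma) <= 1/k^2 = 1/2^2 = 1/4

1/4


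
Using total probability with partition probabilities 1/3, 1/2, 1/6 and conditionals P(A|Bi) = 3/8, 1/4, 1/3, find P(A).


P(A) = P(A|B1)P(B1) + P(A|B2)P(B2) + P(A|B3)P(B3)
= 3/8*1/3 + 1/4*1/2 + 1/3*1/6
= 1/8 + 1/8 + 1/18 = 11/36

11/36


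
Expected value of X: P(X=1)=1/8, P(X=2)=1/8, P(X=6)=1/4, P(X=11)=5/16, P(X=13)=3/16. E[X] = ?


E[X] = sum(x * P(x))
= 1*1/8 + 2*1/8 + 6*1/4 + 11*5/16 + 13*3/16
= 31/4

31/4


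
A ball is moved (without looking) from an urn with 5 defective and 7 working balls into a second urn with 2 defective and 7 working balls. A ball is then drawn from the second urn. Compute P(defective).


P(transfer defective) = 5/12; P(transfer working) = 7/12
If defective transferred: Urn II has 3 defective of 10, so P(defective|defective moved) = 3/10
If working transferred: Urn II has 2 defective of 10, so P(defective|working moved) = 1/5
By total probability: P(defective) = 5/12*3/10 + 7/12*1/5 = 29/120

29/120


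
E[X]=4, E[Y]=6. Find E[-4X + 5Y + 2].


E[-4X + 5Y + 2] = -4*E[X] + 5*E[Y] + 2
= (-4)*(4) + (5)*(6) + (2)
= -16 + 30 + 2 = 16

16


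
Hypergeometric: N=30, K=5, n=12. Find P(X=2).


P(X=2) = C(5,2)*C(25,10) / C(30,12)
= 10*3268760 / 86493225
= 32687600/86493225 = 2992/7917

2992/7917


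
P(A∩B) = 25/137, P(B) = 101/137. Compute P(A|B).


P(A|B) = P(A∩B)/P(B) = (25/137)/(101/137) = 25/101

25/101


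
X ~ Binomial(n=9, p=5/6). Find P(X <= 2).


P(X<=2) = P(X=0) + P(X=1) + P(X=2)
= 1/10077696 + 5/1119744 + 25/279936
= 473/5038848

473/5038848


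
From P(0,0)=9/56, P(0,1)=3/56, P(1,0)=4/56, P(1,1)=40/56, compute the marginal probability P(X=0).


P(X=0) = P(0,0)+P(0,1) = 9/56 + 3/56 = 12/56 = 3/14

3/14


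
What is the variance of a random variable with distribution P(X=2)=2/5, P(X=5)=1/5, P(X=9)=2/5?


E[X] = 27/5, E[X^2] = 39
Var(X) = E[X^2] - (E[X])^2 = 39 - (27/5)^2 = 246/25

246/25


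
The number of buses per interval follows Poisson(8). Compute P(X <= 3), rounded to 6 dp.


P(X<=3) = e^(-8)*8^0/0! + e^(-8)*8^1/1! + e^(-8)*8^2/2! + e^(-8)*8^3/3!
≈ 0.0003354626 + 0.0026837010 + 0.0107348041 + 0.0286261442
= 0.0423801119
≈ 0.042380

0.042380


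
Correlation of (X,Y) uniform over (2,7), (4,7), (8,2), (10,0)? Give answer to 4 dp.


Cov(X,Y) = -9.5000, Var(X) = 10.0000, Var(Y) = 9.5000
rho = Cov/(sqrt(VarX)*sqrt(VarY)) = -0.9747

-0.9747


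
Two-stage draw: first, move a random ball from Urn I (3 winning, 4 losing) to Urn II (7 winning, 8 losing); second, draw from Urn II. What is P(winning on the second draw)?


P(transfer winning) = 3/7; P(transfer losing) = 4/7
If winning transferred: Urn II has 8 winning of 16, so P(winning|winning moved) = 1/2
If losing transferred: Urn II has 7 winning of 16, so P(winning|losing moved) = 7/16
By total probability: P(winning) = 3/7*1/2 + 4/7*7/16 = 13/28

13/28


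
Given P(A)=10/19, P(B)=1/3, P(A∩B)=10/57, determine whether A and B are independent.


P(A)*P(B) = 10/19*1/3 = 10/57
P(A∩B) = 10/57, which equals P(A)P(B), so independent

Yes, A and B are independent


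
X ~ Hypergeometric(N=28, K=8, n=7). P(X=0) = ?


P(X=0) = C(8,0)*C(20,7) / C(28,7)
= 1*77520 / 1184040
= 77520/1184040 = 646/9867

646/9867


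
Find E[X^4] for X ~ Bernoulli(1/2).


For Bernoulli: X in {0,1}
E[X^4] = 0^4*(1-1/2) + 1^4*1/2 = 1/2

1/2


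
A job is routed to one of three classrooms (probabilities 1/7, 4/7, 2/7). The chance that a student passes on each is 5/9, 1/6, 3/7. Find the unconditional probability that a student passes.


P(A) = P(A|B1)P(B1) + P(A|B2)P(B2) + P(A|B3)P(B3)
= 5/9*1/7 + 1/6*4/7 + 3/7*2/7
= 5/63 + 2/21 + 6/49 = 131/441

131/441


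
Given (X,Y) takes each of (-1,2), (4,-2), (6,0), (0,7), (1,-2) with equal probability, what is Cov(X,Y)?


E[X]=2, E[Y]=1, E[XY]=-12/5
Cov(X,Y) = E[XY] - E[X]E[Y] = -12/5 - 2*1 = -22/5

-22/5


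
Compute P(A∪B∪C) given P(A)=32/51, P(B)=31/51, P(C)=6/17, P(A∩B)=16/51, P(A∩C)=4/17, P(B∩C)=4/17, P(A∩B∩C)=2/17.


P(A∪B∪C) = P(A)+P(B)+P(C) - P(AB)-P(AC)-P(BC) + P(ABC)
= 32/51+31/51+6/17 - 16/51-4/17-4/17 + 2/17
= 47/51

47/51


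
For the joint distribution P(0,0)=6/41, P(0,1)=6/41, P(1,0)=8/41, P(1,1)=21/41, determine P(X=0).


P(X=0) = P(0,0)+P(0,1) = 6/41 + 6/41 = 12/41

12/41


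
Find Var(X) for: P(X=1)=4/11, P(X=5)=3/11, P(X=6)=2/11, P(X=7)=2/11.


E[X] = 45/11, E[X^2] = 249/11
Var(X) = E[X^2] - (E[X])^2 = 249/11 - (45/11)^2 = 714/121

714/121


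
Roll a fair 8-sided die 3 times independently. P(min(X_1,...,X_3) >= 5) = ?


P(min >= 5) = P(all X_i >= 5) = (P(X_1 >= 5))^3
= (4/8)^3 = (1/2)^3 = 1/8

1/8


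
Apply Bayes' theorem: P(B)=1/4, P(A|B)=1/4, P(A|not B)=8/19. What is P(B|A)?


P(A) = P(A|B)P(B) + P(A|B')P(B') = 1/4*1/4 + 8/19*3/4 = 115/304
P(B|A) = P(A|B)P(B)/P(A) = (1/16)/(115/304) = 19/115

19/115


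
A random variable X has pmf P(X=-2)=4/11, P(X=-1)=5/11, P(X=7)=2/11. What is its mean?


E[X] = sum(x * P(x))
= -2*4/11 - 1*5/11 + 7*2/11
= 1/11

1/11


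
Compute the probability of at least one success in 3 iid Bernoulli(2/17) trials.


P(at least one) = 1 - P(none)
P(none) = (1 - 2/17)^3 = (15/17)^3 = 3375/4913
P(at least one) = 1 - 3375/4913 = 1538/4913

1538/4913


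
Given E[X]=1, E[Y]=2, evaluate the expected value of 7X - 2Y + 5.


E[7X - 2Y + 5] = 7*E[X] - 2*E[Y] + 5
= (7)*(1) + (-2)*(2) + (5)
= 7 - 4 + 5 = 8

8


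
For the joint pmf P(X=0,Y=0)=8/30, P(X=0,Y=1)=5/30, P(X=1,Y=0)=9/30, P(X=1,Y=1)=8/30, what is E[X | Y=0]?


P(Y=0) = 17/30
E[X|Y=0] = (0*8 + 1*9)/17 = 9/17

9/17


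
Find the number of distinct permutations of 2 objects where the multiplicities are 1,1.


2! = 2
Denominator: 1!=1 * 1!=1
Coefficient = 2 / 1 = 2

2


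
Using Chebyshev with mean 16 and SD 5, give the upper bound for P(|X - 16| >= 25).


k = 25/5 = 5
Chebyshev: P(|X-mu| >= k*sigma) <= 1/k^2 = 1/5^2 = 1/25

1/25


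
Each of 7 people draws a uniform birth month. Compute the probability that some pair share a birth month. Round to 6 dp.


P(all different) = prod((12-i)/12 for i=0..6) = 0.111400
P(at least one match) = 1 - 0.111400 = 0.888600

0.888600


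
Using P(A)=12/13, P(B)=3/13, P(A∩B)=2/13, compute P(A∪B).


P(A∪B) = P(A) + P(B) - P(A∩B)
= 12/13 + 3/13 - 2/13 = 1

1


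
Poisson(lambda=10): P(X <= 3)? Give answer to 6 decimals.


P(X<=3) = e^(-10)*10^0/0! + e^(-10)*10^1/1! + e^(-10)*10^2/2! + e^(-10)*10^3/3!
≈ 0.0000453999 + 0.0004539993 + 0.0022699965 + 0.0075666550
= 0.0103360507
≈ 0.010336

0.010336


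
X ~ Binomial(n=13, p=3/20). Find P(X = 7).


P(X=7) = C(13,7) * p^7 * (1-p)^6
= 1716 * 2187/1280000000 * 24137569/64000000
= 22646422399887/20480000000000000

22646422399887/20480000000000000


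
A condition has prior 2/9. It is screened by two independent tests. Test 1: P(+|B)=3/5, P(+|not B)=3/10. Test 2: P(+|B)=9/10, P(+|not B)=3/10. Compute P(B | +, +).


After test 1: P(+) = 3/5*2/9 + 3/10*7/9 = 11/30
P(B|+) = (2/15)/(11/30) = 4/11
After test 2 (use post1 as new prior): P(+) = 9/10*4/11 + 3/10*7/11 = 57/110
P(B|+,+) = (18/55)/(57/110) = 12/19

12/19


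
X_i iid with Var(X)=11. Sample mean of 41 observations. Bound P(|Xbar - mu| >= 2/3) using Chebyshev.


Var(Xbar) = Var(X)/n = 11/41
Chebyshev: P(|Xbar-mu| >= 2/3) <= Var(Xbar)/(2/3)^2 = (11/41)/(4/9) = 99/164

99/164


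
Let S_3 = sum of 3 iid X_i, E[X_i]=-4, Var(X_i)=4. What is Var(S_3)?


By independence, Var(S_n) = n*Var(X_1) = 3*4 = 12

12


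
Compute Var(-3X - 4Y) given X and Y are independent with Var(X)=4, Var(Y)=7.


Independence => Cov(X,Y)=0
Var(-3X - 4Y) = (-3)^2*Var(X) + (-4)^2*Var(Y)
= 9*4 + 16*7 = 148

148


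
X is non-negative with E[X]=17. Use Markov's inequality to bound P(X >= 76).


Markov: P(X >= a) <= E[X]/a
P(X >= 76) <= 17/76

17/76


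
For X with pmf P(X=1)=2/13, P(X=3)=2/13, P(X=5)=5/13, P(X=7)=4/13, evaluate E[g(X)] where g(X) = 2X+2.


E[2X+2] = sum(g(x)*P(x))
= 4*2/13 + 8*2/13 + 12*5/13 + 16*4/13
= 148/13

148/13


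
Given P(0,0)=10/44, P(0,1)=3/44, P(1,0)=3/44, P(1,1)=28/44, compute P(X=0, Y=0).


Read from table: P(X=0, Y=0) = 10/44 = 5/22

5/22


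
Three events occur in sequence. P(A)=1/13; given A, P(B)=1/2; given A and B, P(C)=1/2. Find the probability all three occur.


P(A∩B∩C) = P(A) * P(B|A) * P(C|A∩B)
= 1/13 * 1/2 * 1/2
= 1/26 * 1/2 = 1/52

1/52


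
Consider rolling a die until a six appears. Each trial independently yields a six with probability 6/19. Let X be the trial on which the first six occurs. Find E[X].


For geometric (trials until first success), E[X] = 1/p = 1/(6/19) = 19/6

19/6


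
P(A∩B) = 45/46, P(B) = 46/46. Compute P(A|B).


P(A|B) = P(A∩B)/P(B) = (45/46)/(46/46) = 45/46

45/46


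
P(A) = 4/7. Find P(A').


P(A') = 1 - P(A) = 1 - 4/7 = 3/7

3/7


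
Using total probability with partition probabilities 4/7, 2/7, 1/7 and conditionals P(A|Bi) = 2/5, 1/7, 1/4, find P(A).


P(A) = P(A|B1)P(B1) + P(A|B2)P(B2) + P(A|B3)P(B3)
= 2/5*4/7 + 1/7*2/7 + 1/4*1/7
= 8/35 + 2/49 + 1/28 = 299/980

299/980


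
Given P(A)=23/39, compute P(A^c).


P(A') = 1 - P(A) = 1 - 23/39 = 16/39

16/39


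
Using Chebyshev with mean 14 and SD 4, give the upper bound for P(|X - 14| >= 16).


k = 16/4 = 4
Chebyshev: P(|X-mu| >= k*sigma) <= 1/k^2 = 1/4^2 = 1/16

1/16


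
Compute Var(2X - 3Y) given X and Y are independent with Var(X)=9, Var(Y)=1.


Independence => Cov(X,Y)=0
Var(2X - 3Y) = 2^2*Var(X) + (-3)^2*Var(Y)
= 4*9 + 9*1 = 45

45


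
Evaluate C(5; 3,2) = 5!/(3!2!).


5! = 120
Denominator: 3!=6 * 2!=2
Coefficient = 120 / 12 = 10

10


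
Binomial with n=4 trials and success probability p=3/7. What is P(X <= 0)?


P(X<=0) = P(X=0)
= 256/2401
= 256/2401

256/2401


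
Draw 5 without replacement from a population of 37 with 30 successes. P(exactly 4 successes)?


P(X=4) = C(30,4)*C(7,1) / C(37,5)
= 27405*7 / 435897
= 191835/435897 = 3045/6919

3045/6919


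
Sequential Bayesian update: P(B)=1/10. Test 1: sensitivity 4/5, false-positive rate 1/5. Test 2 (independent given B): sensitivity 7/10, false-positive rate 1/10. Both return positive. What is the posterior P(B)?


After test 1: P(+) = 4/5*1/10 + 1/5*9/10 = 13/50
P(B|+) = (2/25)/(13/50) = 4/13
After test 2 (use post1 as new prior): P(+) = 7/10*4/13 + 1/10*9/13 = 37/130
P(B|+,+) = (14/65)/(37/130) = 28/37

28/37


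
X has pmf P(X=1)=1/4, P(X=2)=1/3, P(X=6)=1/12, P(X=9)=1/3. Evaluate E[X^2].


E[X^2] = sum(x^2 * P(x))
= 1*1/4 + 4*1/3 + 36*1/12 + 81*1/3
= 379/12

379/12


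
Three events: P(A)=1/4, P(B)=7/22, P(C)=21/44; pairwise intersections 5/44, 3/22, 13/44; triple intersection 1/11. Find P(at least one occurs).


P(A∪B∪C) = P(A)+P(B)+P(C) - P(AB)-P(AC)-P(BC) + P(ABC)
= 1/4+7/22+21/44 - 5/44-3/22-13/44 + 1/11
= 13/22

13/22


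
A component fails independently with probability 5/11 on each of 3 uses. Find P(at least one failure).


P(at least one) = 1 - P(none)
P(none) = (1 - 5/11)^3 = (6/11)^3 = 216/1331
P(at least one) = 1 - 216/1331 = 1115/1331

1115/1331


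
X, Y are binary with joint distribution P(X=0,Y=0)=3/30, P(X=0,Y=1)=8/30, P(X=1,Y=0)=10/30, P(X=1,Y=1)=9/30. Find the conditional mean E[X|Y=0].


P(Y=0) = 13/30
E[X|Y=0] = (0*3 + 1*10)/13 = 10/13

10/13


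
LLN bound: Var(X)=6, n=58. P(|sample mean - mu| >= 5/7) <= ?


Var(Xbar) = Var(X)/n = 6/58
Chebyshev: P(|Xbar-mu| >= 5/7) <= Var(Xbar)/(5/7)^2 = (3/29)/(25/49) = 147/725

147/725


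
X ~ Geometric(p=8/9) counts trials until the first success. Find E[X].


For geometric (trials until first success), E[X] = 1/p = 1/(8/9) = 9/8

9/8


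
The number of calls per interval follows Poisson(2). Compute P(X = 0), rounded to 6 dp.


P(X=0) = e^(-2) * 2^0 / 0!
≈ 0.1353352832 * 1 / 1
≈ 0.135335

0.135335


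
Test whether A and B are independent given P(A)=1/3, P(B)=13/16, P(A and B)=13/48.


P(A)*P(B) = 1/3*13/16 = 13/48
P(A∩B) = 13/48, which equals P(A)P(B), so independent

Yes, A and B are independent


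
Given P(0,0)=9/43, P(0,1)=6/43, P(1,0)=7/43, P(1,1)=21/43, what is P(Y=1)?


P(Y=1) = P(0,1)+P(1,1) = 6/43 + 21/43 = 27/43

27/43


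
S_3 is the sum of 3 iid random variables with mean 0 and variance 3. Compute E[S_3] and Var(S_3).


E[S_n] = n*mu = 3*0 = 0
Var(S_n) = n*sigma^2 = 3*3 = 9

E[S_3]=0, Var(S_3)=9


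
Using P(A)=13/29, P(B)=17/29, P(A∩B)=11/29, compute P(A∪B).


P(A∪B) = P(A) + P(B) - P(A∩B)
= 13/29 + 17/29 - 11/29 = 19/29

19/29


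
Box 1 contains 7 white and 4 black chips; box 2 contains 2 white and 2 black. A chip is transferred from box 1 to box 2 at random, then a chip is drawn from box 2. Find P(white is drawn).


P(transfer white) = 7/11; P(transfer black) = 4/11
If white transferred: Urn II has 3 white of 5, so P(white|white moved) = 3/5
If black transferred: Urn II has 2 white of 5, so P(white|black moved) = 2/5
By total probability: P(white) = 7/11*3/5 + 4/11*2/5 = 29/55

29/55


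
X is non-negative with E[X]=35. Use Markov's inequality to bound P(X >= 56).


Markov: P(X >= a) <= E[X]/a
P(X >= 56) <= 35/56 = 5/8

5/8


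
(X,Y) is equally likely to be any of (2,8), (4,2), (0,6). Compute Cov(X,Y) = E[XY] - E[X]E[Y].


E[X]=2, E[Y]=16/3, E[XY]=8
Cov(X,Y) = E[XY] - E[X]E[Y] = 8 - 2*16/3 = -8/3

-8/3


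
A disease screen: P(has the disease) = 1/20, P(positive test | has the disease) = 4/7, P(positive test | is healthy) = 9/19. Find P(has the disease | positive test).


P(A) = P(A|B)P(B) + P(A|B')P(B') = 4/7*1/20 + 9/19*19/20 = 67/140
P(B|A) = P(A|B)P(B)/P(A) = (1/35)/(67/140) = 4/67

4/67


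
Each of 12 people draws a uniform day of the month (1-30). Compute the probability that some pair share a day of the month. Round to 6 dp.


P(all different) = prod((30-i)/30 for i=0..11) = 0.077959
P(at least one match) = 1 - 0.077959 = 0.922041

0.922041


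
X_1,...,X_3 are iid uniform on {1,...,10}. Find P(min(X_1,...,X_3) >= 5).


P(min >= 5) = P(all X_i >= 5) = (P(X_1 >= 5))^3
= (6/10)^3 = (3/5)^3 = 27/125

27/125


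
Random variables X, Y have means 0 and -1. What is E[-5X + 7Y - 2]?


E[-5X + 7Y - 2] = -5*E[X] + 7*E[Y] - 2
= (-5)*(0) + (7)*(-1) + (-2)
= 0 - 7 - 2 = -9

-9


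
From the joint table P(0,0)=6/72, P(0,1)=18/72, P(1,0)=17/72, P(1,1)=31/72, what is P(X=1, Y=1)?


Read from table: P(X=1, Y=1) = 31/72

31/72


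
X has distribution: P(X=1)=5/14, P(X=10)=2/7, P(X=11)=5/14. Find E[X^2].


E[X^2] = sum(g(x)*P(x))
= 1*5/14 + 100*2/7 + 121*5/14
= 505/7

505/7


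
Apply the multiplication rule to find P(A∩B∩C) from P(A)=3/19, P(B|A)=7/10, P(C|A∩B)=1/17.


P(A∩B∩C) = P(A) * P(B|A) * P(C|A∩B)
= 3/19 * 7/10 * 1/17
= 21/190 * 1/17 = 21/3230

21/3230


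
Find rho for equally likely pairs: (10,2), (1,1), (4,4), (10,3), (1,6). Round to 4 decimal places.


Cov(X,Y) = -2.0400, Var(X) = 16.5600, Var(Y) = 2.9600
rho = Cov/(sqrt(VarX)*sqrt(VarY)) = -0.2914

-0.2914


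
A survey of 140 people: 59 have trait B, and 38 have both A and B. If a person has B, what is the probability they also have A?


P(A|B) = P(A∩B)/P(B) = (38/140)/(59/140) = 38/59

38/59


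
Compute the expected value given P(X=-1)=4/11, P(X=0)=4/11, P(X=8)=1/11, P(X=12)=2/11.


E[X] = sum(x * P(x))
= -1*4/11 + 0*4/11 + 8*1/11 + 12*2/11
= 28/11

28/11


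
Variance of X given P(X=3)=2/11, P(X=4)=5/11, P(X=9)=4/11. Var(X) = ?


E[X] = 62/11, E[X^2] = 422/11
Var(X) = E[X^2] - (E[X])^2 = 422/11 - (62/11)^2 = 798/121

798/121


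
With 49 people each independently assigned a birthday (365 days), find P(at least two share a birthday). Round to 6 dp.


P(all different) = prod((365-i)/365 for i=0..48) = 0.034220
P(at least one match) = 1 - 0.034220 = 0.965780

0.965780


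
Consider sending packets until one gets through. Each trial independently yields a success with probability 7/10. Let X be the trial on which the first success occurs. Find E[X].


For geometric (trials until first success), E[X] = 1/p = 1/(7/10) = 10/7

10/7


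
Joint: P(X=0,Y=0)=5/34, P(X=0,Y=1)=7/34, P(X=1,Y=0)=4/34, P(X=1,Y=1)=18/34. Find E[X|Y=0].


P(Y=0) = 9/34
E[X|Y=0] = (0*5 + 1*4)/9 = 4/9

4/9


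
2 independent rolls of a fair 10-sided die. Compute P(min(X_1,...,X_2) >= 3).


P(min >= 3) = P(all X_i >= 3) = (P(X_1 >= 3))^2
= (8/10)^2 = (4/5)^2 = 16/25

16/25
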